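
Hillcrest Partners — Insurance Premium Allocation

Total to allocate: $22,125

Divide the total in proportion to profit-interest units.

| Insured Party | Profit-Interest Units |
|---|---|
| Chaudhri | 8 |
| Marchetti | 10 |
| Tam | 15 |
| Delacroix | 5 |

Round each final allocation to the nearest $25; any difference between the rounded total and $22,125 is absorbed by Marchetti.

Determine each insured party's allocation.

Profit-interest units total: 38.
Proportional shares: Chaudhri 8/38 × $22,125 = 4,657.89; Marchetti 10/38 × $22,125 = 5,822.37; Tam 15/38 × $22,125 = 8,733.55; Delacroix 5/38 × $22,125 = 2,911.18.
At nearest $25: Chaudhri $4,650; Marchetti $5,825; Tam $8,725; Delacroix $2,900. Sum = $22,100.
Difference $22,125 − $22,100 = +$25 applied to Marchetti: Marchetti becomes $5,850.

Chaudhri: $4,650 · Marchetti: $5,850 · Tam: $8,725 · Delacroix: $2,900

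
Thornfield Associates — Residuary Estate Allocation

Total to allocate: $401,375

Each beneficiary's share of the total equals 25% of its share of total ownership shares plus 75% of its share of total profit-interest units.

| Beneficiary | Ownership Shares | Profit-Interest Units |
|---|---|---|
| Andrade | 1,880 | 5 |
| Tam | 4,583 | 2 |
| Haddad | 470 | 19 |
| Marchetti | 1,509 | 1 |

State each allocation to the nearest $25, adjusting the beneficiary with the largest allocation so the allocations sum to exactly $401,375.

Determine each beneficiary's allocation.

Totals — ownership shares 8,442, profit-interest units 27.
Blended shares (25% ownership shares + 75% profit-interest units): Andrade 0.1946; Tam 0.1913; Haddad 0.5417; Marchetti 0.0725.
Proportional shares: Andrade 78,092.68; Tam 76,773.31; Haddad 217,423.34; Marchetti 29,085.66.
At nearest $25: Andrade $78,100; Tam $76,775; Haddad $217,425; Marchetti $29,075. Sum = $401,375.
Rounded total matches; no reconciliation needed.

Andrade: $78,100; Tam: $76,775; Haddad: $217,425; Marchetti: $29,075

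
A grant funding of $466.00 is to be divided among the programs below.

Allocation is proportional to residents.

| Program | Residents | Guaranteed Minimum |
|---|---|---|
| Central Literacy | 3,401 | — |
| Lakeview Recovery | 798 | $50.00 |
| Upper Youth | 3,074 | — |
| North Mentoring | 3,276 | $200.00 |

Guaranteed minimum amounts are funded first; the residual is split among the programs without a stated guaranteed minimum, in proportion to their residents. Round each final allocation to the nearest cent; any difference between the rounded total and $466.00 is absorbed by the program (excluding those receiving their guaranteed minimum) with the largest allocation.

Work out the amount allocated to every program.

Guaranteed amounts: Lakeview Recovery $50.00; North Mentoring $200.00. Balance $216.00.
Balance split over remaining residents 6,475: Central Literacy 113.4542 → $113.45; Upper Youth 102.5458 → $102.55.

Central Literacy: $113.45 · Lakeview Recovery: $50.00 · Upper Youth: $102.55 · North Mentoring: $200.00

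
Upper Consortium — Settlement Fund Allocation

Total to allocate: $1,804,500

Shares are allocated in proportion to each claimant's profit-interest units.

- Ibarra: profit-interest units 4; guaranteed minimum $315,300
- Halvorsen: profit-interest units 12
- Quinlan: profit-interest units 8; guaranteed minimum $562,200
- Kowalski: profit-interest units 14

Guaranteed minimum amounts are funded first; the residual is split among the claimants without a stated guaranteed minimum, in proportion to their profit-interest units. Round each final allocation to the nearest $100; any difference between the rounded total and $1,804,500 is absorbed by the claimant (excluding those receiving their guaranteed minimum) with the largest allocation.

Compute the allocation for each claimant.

Ibarra: $315,300 | Halvorsen: $427,800 | Quinlan: $562,200 | Kowalski: $499,200

Guaranteed amounts: Ibarra $315,300; Quinlan $562,200. Balance $927,000.
Balance split over remaining profit-interest units 26: Halvorsen 427,846.15 → $427,800; Kowalski 499,153.85 → $499,200.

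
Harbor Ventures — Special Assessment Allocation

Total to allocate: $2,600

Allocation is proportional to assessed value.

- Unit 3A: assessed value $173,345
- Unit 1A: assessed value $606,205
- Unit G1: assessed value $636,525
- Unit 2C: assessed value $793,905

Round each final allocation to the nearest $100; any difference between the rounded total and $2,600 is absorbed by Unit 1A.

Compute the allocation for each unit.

Sum of assessed value: 2,209,980.
Pro-rata amounts: Unit 3A 173,345/2,209,980 × $2,600 = 203.94; Unit 1A 606,205/2,209,980 × $2,600 = 713.19; Unit G1 636,525/2,209,980 × $2,600 = 748.86; Unit 2C 793,905/2,209,980 × $2,600 = 934.01.
After rounding ($100): Unit 3A $200; Unit 1A $700; Unit G1 $700; Unit 2C $900. Sum = $2,500.
Difference $2,600 − $2,500 = +$100 applied to Unit 1A: Unit 1A becomes $800.

Unit 3A: $200 · Unit 1A: $800 · Unit G1: $700 · Unit 2C: $900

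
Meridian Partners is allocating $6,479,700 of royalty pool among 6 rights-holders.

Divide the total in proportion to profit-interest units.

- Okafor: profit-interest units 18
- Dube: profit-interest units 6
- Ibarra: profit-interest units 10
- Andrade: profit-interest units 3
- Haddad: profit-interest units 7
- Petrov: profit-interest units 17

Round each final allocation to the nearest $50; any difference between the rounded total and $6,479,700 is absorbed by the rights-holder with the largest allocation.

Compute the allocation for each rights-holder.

Okafor: $1,912,100 | Dube: $637,350 | Ibarra: $1,062,250 | Andrade: $318,650 | Haddad: $743,550 | Petrov: $1,805,800

Profit-interest units total: 61.
Proportional shares: Okafor 18/61 × $6,479,700 = 1,912,042.62; Dube 6/61 × $6,479,700 = 637,347.54; Ibarra 10/61 × $6,479,700 = 1,062,245.90; Andrade 3/61 × $6,479,700 = 318,673.77; Haddad 7/61 × $6,479,700 = 743,572.13; Petrov 17/61 × $6,479,700 = 1,805,818.03.
At nearest $50: Okafor $1,912,050; Dube $637,350; Ibarra $1,062,250; Andrade $318,650; Haddad $743,550; Petrov $1,805,800. Sum = $6,479,650.
Difference $6,479,700 − $6,479,650 = +$50 applied to largest allocation (Okafor): Okafor becomes $1,912,100.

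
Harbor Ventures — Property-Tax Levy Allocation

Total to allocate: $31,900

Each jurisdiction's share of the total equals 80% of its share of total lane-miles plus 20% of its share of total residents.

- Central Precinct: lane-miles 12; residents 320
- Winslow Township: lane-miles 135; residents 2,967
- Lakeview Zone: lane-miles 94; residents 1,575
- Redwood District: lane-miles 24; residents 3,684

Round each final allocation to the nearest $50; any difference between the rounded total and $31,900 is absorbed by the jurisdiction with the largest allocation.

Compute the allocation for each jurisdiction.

Lane-miles total 265; residents total 8,546.
Combined weights (80% lane-miles + 20% residents): Central Precinct 0.0437; Winslow Township 0.4770; Lakeview Zone 0.3206; Redwood District 0.1587.
Pro-rata amounts: Central Precinct 1,394.52; Winslow Township 15,215.76; Lakeview Zone 10,228.19; Redwood District 5,061.53.
At nearest $50: Central Precinct $1,400; Winslow Township $15,200; Lakeview Zone $10,250; Redwood District $5,050. Sum = $31,900.
Sum already equals the total — no adjustment.

Central Precinct: $1,400 · Winslow Township: $15,200 · Lakeview Zone: $10,250 · Redwood District: $5,050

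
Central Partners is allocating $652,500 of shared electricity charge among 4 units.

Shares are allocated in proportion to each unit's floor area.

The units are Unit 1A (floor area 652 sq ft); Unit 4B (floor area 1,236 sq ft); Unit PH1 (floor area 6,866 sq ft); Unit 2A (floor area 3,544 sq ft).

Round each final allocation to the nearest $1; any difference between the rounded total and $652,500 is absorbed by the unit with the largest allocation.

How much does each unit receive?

Sum of floor area: 12,298.
Unrounded shares: Unit 1A 652/12,298 × $652,500 = 34,593.43; Unit 4B 1,236/12,298 × $652,500 = 65,578.96; Unit PH1 6,866/12,298 × $652,500 = 364,292.16; Unit 2A 3,544/12,298 × $652,500 = 188,035.45.
Rounded to nearest $1: Unit 1A $34,593; Unit 4B $65,579; Unit PH1 $364,292; Unit 2A $188,035. Sum = $652,499.
Difference $652,500 − $652,499 = +$1 applied to largest allocation (Unit PH1): Unit PH1 becomes $364,293.

Unit 1A: $34,593 | Unit 4B: $65,579 | Unit PH1: $364,293 | Unit 2A: $188,035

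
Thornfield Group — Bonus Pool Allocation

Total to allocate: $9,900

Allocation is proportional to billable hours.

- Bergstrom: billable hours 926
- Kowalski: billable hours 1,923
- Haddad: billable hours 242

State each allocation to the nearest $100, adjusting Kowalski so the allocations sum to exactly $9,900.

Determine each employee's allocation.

Bergstrom: $3,000; Kowalski: $6,100; Haddad: $800

Total billable hours = 3,091.
Pro-rata amounts: Bergstrom 926/3,091 × $9,900 = 2,965.84; Kowalski 1,923/3,091 × $9,900 = 6,159.07; Haddad 242/3,091 × $9,900 = 775.09.
Rounded to nearest $100: Bergstrom $3,000; Kowalski $6,200; Haddad $800. Sum = $10,000.
Difference $9,900 − $10,000 = −$100 applied to Kowalski: Kowalski becomes $6,100.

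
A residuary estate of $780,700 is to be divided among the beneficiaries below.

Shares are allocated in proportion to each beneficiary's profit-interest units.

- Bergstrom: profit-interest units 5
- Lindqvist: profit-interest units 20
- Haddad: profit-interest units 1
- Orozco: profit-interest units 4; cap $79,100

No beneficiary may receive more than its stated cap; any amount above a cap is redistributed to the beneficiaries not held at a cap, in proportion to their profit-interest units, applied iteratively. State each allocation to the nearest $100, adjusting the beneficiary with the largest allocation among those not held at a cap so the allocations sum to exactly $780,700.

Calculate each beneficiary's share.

Profit-interest units total: 30.
Pro-rata shares before constraints: Bergstrom 130,116.67; Lindqvist 520,466.67; Haddad 26,023.33; Orozco 104,093.33.
Cap binds for Orozco ($79,100); remaining pool $701,600 reallocated over remaining profit-interest units 26.
Remaining shares: Bergstrom 134,923.08 → $134,900; Lindqvist 539,692.31 → $539,700; Haddad 26,984.62 → $27,000.

Bergstrom: $134,900; Lindqvist: $539,700; Haddad: $27,000; Orozco: $79,100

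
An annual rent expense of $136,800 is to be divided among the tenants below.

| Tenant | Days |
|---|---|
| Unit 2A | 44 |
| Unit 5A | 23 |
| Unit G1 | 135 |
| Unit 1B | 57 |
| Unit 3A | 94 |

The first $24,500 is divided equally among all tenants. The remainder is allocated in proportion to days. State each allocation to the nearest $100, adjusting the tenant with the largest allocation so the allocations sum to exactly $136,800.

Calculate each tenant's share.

Unit 2A: $18,900; Unit 5A: $12,200; Unit G1: $47,900; Unit 1B: $23,000; Unit 3A: $34,800

$24,500 shared equally gives $4,900 per tenant.
Remainder $112,300 by days (total 353): Unit 2A 13,997.73 → $14,000; Unit 5A 7,317.00 → $7,300; Unit G1 42,947.59 → $42,900; Unit 1B 18,133.43 → $18,100; Unit 3A 29,904.25 → $29,900.
Rounding difference +$100 on remainder applied to Unit G1.
Totals: Unit 2A $4,900 + $14,000 = $18,900; Unit 5A $4,900 + $7,300 = $12,200; Unit G1 $4,900 + $43,000 = $47,900; Unit 1B $4,900 + $18,100 = $23,000; Unit 3A $4,900 + $29,900 = $34,800.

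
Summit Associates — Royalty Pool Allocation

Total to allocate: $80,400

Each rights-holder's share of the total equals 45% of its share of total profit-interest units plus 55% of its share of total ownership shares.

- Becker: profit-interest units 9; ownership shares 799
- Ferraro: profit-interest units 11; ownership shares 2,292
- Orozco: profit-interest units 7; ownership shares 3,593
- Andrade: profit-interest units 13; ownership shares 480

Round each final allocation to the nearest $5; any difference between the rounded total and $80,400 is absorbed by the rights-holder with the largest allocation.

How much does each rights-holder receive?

Becker: $13,070 · Ferraro: $24,095 · Orozco: $28,515 · Andrade: $14,720

Totals — profit-interest units 40, ownership shares 7,164.
Combined weights (45% profit-interest units + 55% ownership shares): Becker 0.1626; Ferraro 0.2997; Orozco 0.3546; Andrade 0.1831.
Proportional shares: Becker 13,072.35; Ferraro 24,096.94; Orozco 28,509.40; Andrade 14,721.31.
Rounded to nearest $5: Becker $13,070; Ferraro $24,095; Orozco $28,510; Andrade $14,720. Sum = $80,395.
Difference $80,400 − $80,395 = +$5 applied to largest allocation (Orozco): Orozco becomes $28,515.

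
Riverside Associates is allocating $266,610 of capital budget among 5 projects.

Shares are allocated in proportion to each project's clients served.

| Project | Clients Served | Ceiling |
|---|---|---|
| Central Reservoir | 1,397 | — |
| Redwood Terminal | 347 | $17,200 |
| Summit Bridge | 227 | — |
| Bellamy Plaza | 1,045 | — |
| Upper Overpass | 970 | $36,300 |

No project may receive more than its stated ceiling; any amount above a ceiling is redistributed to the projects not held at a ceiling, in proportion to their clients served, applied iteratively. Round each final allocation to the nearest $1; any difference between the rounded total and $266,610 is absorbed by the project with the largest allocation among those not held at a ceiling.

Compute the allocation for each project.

Central Reservoir: $111,546; Redwood Terminal: $17,200; Summit Bridge: $18,125; Bellamy Plaza: $83,439; Upper Overpass: $36,300

Combined clients served = 3,986.
Proportional shares (ignoring caps): Central Reservoir 93,440.58; Redwood Terminal 23,209.65; Summit Bridge 15,183.26; Bellamy Plaza 69,896.5003; Upper Overpass 64,880.01.
Capped: Redwood Terminal ($17,200), Upper Overpass ($36,300); balance $213,110 reallocated over remaining clients served 2,669.
Redistributed shares: Central Reservoir 111,545.40 → $111,545; Summit Bridge 18,125.13 → $18,125; Bellamy Plaza 83,439.47 → $83,439.
Rounding difference +$1 applied to Central Reservoir → $111,546.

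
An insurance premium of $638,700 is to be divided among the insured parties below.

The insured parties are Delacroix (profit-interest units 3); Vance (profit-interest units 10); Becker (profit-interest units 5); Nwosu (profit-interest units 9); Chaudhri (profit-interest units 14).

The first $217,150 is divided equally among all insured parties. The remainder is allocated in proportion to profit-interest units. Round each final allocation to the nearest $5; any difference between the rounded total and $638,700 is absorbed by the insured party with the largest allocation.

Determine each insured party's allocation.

Delacroix: $74,275 | Vance: $146,245 | Becker: $94,840 | Nwosu: $135,965 | Chaudhri: $187,375

$217,150 shared equally gives $43,430 per insured party.
Remainder $421,550 by profit-interest units (total 41): Delacroix 30,845.12 → $30,845; Vance 102,817.07 → $102,815; Becker 51,408.54 → $51,410; Nwosu 92,535.37 → $92,535; Chaudhri 143,943.90 → $143,945.
Totals: Delacroix $43,430 + $30,845 = $74,275; Vance $43,430 + $102,815 = $146,245; Becker $43,430 + $51,410 = $94,840; Nwosu $43,430 + $92,535 = $135,965; Chaudhri $43,430 + $143,945 = $187,375.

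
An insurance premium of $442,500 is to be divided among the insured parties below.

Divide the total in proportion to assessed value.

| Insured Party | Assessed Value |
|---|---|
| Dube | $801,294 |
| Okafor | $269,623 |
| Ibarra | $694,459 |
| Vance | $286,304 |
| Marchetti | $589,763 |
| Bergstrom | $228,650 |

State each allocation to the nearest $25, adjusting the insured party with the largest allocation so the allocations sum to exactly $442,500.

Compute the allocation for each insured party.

Total assessed value = 2,870,093.
Proportional shares: Dube 801,294/2,870,093 × $442,500 = 123,540.45; Okafor 269,623/2,870,093 × $442,500 = 41,569.45; Ibarra 694,459/2,870,093 × $442,500 = 107,069.04; Vance 286,304/2,870,093 × $442,500 = 44,141.26; Marchetti 589,763/2,870,093 × $442,500 = 90,927.41; Bergstrom 228,650/2,870,093 × $442,500 = 35,252.39.
Rounded to nearest $25: Dube $123,550; Okafor $41,575; Ibarra $107,075; Vance $44,150; Marchetti $90,925; Bergstrom $35,250. Sum = $442,525.
Difference $442,500 − $442,525 = −$25 applied to largest allocation (Dube): Dube becomes $123,525.

Dube: $123,525 · Okafor: $41,575 · Ibarra: $107,075 · Vance: $44,150 · Marchetti: $90,925 · Bergstrom: $35,250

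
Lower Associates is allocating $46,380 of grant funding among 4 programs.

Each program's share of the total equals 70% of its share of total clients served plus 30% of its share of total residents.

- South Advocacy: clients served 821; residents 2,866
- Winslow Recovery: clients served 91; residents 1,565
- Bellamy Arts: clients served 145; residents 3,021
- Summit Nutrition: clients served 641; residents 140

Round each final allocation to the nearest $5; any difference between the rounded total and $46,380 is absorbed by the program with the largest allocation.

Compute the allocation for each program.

South Advocacy: $20,945 · Winslow Recovery: $4,610 · Bellamy Arts: $8,310 · Summit Nutrition: $12,515

Clients served total 1,698; residents total 7,592.
Combined weights (70% clients served + 30% residents): South Advocacy 0.4517; Winslow Recovery 0.0994; Bellamy Arts 0.1792; Summit Nutrition 0.2698.
Pro-rata amounts: South Advocacy 20,950.21; Winslow Recovery 4,608.14; Bellamy Arts 8,309.06; Summit Nutrition 12,512.59.
After rounding ($5): South Advocacy $20,950; Winslow Recovery $4,610; Bellamy Arts $8,310; Summit Nutrition $12,515. Sum = $46,385.
Difference $46,380 − $46,385 = −$5 applied to largest allocation (South Advocacy): South Advocacy becomes $20,945.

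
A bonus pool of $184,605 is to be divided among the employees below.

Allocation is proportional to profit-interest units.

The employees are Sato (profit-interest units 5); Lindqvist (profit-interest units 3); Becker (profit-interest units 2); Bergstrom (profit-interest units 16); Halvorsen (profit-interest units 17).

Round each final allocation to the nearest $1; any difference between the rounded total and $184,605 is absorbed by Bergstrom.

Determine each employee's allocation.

Profit-interest units total: 43.
Unrounded shares: Sato 5/43 × $184,605 = 21,465.70; Lindqvist 3/43 × $184,605 = 12,879.42; Becker 2/43 × $184,605 = 8,586.28; Bergstrom 16/43 × $184,605 = 68,690.23; Halvorsen 17/43 × $184,605 = 72,983.37.
After rounding ($1): Sato $21,466; Lindqvist $12,879; Becker $8,586; Bergstrom $68,690; Halvorsen $72,983. Sum = $184,604.
Difference $184,605 − $184,604 = +$1 applied to Bergstrom: Bergstrom becomes $68,691.

Sato: $21,466 · Lindqvist: $12,879 · Becker: $8,586 · Bergstrom: $68,691 · Halvorsen: $72,983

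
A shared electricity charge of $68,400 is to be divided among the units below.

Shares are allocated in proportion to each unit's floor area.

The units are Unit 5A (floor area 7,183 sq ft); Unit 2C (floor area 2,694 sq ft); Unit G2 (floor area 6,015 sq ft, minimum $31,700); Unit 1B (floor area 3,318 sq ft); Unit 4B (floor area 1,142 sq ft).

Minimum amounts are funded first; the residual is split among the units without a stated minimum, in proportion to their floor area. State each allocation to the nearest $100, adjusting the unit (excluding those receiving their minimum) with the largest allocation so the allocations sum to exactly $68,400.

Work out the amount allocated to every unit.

Fund the minimums — Unit G2 $31,700. Remaining pool $36,700.
Remaining pool split over remaining floor area 14,337: Unit 5A 18,387.12 → $18,400; Unit 2C 6,896.13 → $6,900; Unit 1B 8,493.45 → $8,500; Unit 4B 2,923.30 → $2,900.

Unit 5A: $18,400 · Unit 2C: $6,900 · Unit G2: $31,700 · Unit 1B: $8,500 · Unit 4B: $2,900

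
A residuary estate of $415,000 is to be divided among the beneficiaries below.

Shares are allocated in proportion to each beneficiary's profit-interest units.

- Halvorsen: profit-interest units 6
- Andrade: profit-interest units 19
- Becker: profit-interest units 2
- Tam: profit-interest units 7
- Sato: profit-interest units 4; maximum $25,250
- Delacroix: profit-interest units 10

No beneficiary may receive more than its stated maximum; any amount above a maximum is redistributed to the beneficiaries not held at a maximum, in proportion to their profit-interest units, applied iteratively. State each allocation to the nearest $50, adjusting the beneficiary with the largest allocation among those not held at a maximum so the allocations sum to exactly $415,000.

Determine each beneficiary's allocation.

Sum of profit-interest units: 48.
Proportional shares (ignoring caps): Halvorsen 51,875.00; Andrade 164,270.83; Becker 17,291.67; Tam 60,520.83; Sato 34,583.33; Delacroix 86,458.33.
Capped: Sato ($25,250); residual $389,750 reallocated over remaining profit-interest units 44.
Remaining shares: Halvorsen 53,147.73 → $53,150; Andrade 168,301.14 → $168,300; Becker 17,715.91 → $17,700; Tam 62,005.68 → $62,000; Delacroix 88,579.55 → $88,600.

Halvorsen: $53,150 | Andrade: $168,300 | Becker: $17,700 | Tam: $62,000 | Sato: $25,250 | Delacroix: $88,600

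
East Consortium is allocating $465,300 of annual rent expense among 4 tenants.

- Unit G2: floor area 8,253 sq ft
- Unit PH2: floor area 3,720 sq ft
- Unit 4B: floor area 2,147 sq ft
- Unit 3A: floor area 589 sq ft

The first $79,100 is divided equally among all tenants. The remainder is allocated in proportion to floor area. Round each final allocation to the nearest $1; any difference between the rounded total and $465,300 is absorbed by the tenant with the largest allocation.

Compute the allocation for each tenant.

First tranche $79,100 split equally: $19,775 each.
Remainder $386,200 by floor area (total 14,709): Unit G2 216,691.05 → $216,691; Unit PH2 97,672.45 → $97,672; Unit 4B 56,371.70 → $56,372; Unit 3A 15,464.80 → $15,465.
Totals: Unit G2 $19,775 + $216,691 = $236,466; Unit PH2 $19,775 + $97,672 = $117,447; Unit 4B $19,775 + $56,372 = $76,147; Unit 3A $19,775 + $15,465 = $35,240.

Unit G2: $236,466; Unit PH2: $117,447; Unit 4B: $76,147; Unit 3A: $35,240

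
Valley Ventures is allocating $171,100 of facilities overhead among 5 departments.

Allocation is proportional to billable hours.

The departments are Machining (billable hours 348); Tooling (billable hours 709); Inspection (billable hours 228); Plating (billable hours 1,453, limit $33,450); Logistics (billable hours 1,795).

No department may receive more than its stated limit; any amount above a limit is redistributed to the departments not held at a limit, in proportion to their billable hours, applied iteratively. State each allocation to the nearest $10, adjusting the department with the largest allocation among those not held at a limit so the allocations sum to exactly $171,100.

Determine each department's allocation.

Machining: $15,550; Tooling: $31,690; Inspection: $10,190; Plating: $33,450; Logistics: $80,220

Billable hours total: 4,533.
Pro-rata shares before constraints: Machining 13,135.41; Tooling 26,761.50; Inspection 8,605.96; Plating 54,844.10; Logistics 67,753.03.
Cap binds for Plating ($33,450); remaining pool $137,650 reallocated over remaining billable hours 3,080.
Remaining shares: Machining 15,552.66 → $15,550; Tooling 31,686.31 → $31,690; Inspection 10,189.68 → $10,190; Logistics 80,221.35 → $80,220.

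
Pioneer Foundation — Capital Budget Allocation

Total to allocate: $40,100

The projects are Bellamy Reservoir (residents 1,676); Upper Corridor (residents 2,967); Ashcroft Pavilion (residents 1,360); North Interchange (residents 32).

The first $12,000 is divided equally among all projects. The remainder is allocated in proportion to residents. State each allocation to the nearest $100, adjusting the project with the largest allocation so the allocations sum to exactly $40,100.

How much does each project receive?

First tranche $12,000 split equally: $3,000 each.
Remainder $28,100 by residents (total 6,035): Bellamy Reservoir 7,803.74 → $7,800; Upper Corridor 13,814.86 → $13,800; Ashcroft Pavilion 6,332.39 → $6,300; North Interchange 149.00 → $100.
Rounding difference +$100 on remainder applied to Upper Corridor.
Totals: Bellamy Reservoir $3,000 + $7,800 = $10,800; Upper Corridor $3,000 + $13,900 = $16,900; Ashcroft Pavilion $3,000 + $6,300 = $9,300; North Interchange $3,000 + $100 = $3,100.

Bellamy Reservoir: $10,800 | Upper Corridor: $16,900 | Ashcroft Pavilion: $9,300 | North Interchange: $3,100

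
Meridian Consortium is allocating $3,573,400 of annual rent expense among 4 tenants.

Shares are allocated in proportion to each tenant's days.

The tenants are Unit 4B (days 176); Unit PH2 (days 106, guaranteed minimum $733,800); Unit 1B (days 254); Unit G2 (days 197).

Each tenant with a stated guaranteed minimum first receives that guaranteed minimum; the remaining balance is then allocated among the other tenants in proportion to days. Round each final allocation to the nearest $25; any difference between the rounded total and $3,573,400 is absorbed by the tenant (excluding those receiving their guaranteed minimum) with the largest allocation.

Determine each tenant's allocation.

Unit 4B: $797,075 · Unit PH2: $733,800 · Unit 1B: $1,150,350 · Unit G2: $892,175

Fund the minimums — Unit PH2 $733,800. Remaining pool $2,839,600.
Remaining pool split over remaining days 627: Unit 4B 797,080.70 → $797,075; Unit 1B 1,150,332.38 → $1,150,325; Unit G2 892,186.92 → $892,175.
Rounding difference +$25 applied to Unit 1B → $1,150,350.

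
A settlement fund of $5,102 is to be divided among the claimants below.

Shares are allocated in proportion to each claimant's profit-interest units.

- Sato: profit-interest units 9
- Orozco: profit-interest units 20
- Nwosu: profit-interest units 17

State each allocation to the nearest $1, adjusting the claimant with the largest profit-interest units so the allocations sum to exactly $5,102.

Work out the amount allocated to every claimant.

Sato: $998 | Orozco: $2,218 | Nwosu: $1,886

Profit-interest units total: 9 + 20 + 17 = 46.
Unrounded shares: Sato 998.22; Orozco 2,218.26; Nwosu 1,885.52.
After rounding ($1): Sato $998; Orozco $2,218; Nwosu $1,886. Sum = $5,102.
No rounding difference to absorb.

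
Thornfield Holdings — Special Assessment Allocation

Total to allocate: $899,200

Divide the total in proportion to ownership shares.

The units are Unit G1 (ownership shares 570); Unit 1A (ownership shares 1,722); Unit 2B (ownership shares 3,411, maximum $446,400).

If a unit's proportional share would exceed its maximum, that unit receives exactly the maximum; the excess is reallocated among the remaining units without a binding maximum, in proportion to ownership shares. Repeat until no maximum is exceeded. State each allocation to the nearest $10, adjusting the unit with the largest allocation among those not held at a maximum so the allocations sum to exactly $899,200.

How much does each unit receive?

Sum of ownership shares: 5,703.
Pro-rata shares before constraints: Unit G1 89,872.70; Unit 1A 271,510.15; Unit 2B 537,817.15.
Capped: Unit 2B ($446,400); balance $452,800 reallocated over remaining ownership shares 2,292.
Shares after redistribution: Unit G1 112,607.33 → $112,610; Unit 1A 340,192.67 → $340,190.

Unit G1: $112,610 | Unit 1A: $340,190 | Unit 2B: $446,400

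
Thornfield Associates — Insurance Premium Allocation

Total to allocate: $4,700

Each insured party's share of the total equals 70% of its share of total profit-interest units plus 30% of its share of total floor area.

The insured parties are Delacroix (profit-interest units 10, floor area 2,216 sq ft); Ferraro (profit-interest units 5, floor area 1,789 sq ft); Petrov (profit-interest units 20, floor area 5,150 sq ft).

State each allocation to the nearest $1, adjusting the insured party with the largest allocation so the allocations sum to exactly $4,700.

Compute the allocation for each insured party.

Totals — profit-interest units 35, floor area 9,155.
Blended shares (70% profit-interest units + 30% floor area): Delacroix 0.2726; Ferraro 0.1586; Petrov 0.5688.
Proportional shares: Delacroix 1,281.30; Ferraro 745.53; Petrov 2,673.17.
After rounding ($1): Delacroix $1,281; Ferraro $746; Petrov $2,673. Sum = $4,700.
Sum already equals the total — no adjustment.

Delacroix: $1,281 | Ferraro: $746 | Petrov: $2,673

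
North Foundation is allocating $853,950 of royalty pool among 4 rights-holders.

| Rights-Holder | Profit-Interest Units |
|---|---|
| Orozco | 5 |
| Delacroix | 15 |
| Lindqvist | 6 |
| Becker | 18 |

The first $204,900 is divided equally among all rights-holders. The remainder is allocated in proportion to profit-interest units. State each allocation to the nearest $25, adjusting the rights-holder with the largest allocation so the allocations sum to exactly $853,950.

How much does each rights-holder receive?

First tranche $204,900 split equally: $51,225 each.
Remainder $649,050 by profit-interest units (total 44): Orozco 73,755.68 → $73,750; Delacroix 221,267.05 → $221,275; Lindqvist 88,506.82 → $88,500; Becker 265,520.45 → $265,525.
Totals: Orozco $51,225 + $73,750 = $124,975; Delacroix $51,225 + $221,275 = $272,500; Lindqvist $51,225 + $88,500 = $139,725; Becker $51,225 + $265,525 = $316,750.

Orozco: $124,975 | Delacroix: $272,500 | Lindqvist: $139,725 | Becker: $316,750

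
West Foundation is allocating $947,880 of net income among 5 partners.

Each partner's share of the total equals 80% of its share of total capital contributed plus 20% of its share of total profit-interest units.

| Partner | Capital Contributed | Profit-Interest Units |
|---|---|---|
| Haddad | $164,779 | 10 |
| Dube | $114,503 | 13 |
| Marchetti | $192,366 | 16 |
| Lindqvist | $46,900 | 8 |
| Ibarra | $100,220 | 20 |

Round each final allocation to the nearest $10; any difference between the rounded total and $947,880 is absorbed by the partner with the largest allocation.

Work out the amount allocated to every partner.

Haddad: $230,230 · Dube: $177,110 · Marchetti: $281,020 · Lindqvist: $80,110 · Ibarra: $179,410

Capital contributed total 618,768; profit-interest units total 67.
Combined weights (80% capital contributed + 20% profit-interest units): Haddad 0.2429; Dube 0.1868; Marchetti 0.2965; Lindqvist 0.0845; Ibarra 0.1893.
Proportional shares: Haddad 230,232.61; Dube 177,107.54; Marchetti 281,017.60; Lindqvist 80,112.18; Ibarra 179,410.08.
After rounding ($10): Haddad $230,230; Dube $177,110; Marchetti $281,020; Lindqvist $80,110; Ibarra $179,410. Sum = $947,880.
Rounded total matches; no reconciliation needed.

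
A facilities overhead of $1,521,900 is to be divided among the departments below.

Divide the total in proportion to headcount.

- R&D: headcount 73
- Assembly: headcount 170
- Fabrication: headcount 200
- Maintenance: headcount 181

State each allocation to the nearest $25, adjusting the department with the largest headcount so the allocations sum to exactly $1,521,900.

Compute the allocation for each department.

R&D: $178,050 · Assembly: $414,625 · Fabrication: $487,775 · Maintenance: $441,450

Combined headcount = 624.
Proportional shares: R&D 73/624 × $1,521,900 = 178,042.79; Assembly 170/624 × $1,521,900 = 414,620.19; Fabrication 200/624 × $1,521,900 = 487,788.46; Maintenance 181/624 × $1,521,900 = 441,448.56.
After rounding ($25): R&D $178,050; Assembly $414,625; Fabrication $487,800; Maintenance $441,450. Sum = $1,521,925.
Difference $1,521,900 − $1,521,925 = −$25 applied to largest headcount (Fabrication): Fabrication becomes $487,775.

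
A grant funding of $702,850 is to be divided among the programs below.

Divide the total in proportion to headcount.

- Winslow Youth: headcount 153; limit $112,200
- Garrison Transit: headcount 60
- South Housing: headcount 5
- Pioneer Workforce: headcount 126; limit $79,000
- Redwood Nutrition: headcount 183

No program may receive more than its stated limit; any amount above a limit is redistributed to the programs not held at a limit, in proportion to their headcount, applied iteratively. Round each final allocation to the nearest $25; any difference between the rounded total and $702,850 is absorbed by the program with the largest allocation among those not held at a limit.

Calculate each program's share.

Winslow Youth: $112,200 · Garrison Transit: $123,775 · South Housing: $10,325 · Pioneer Workforce: $79,000 · Redwood Nutrition: $377,550

Headcount total: 527.
Unconstrained shares: Winslow Youth 204,053.23; Garrison Transit 80,020.87; South Housing 6,668.41; Pioneer Workforce 168,043.83; Redwood Nutrition 244,063.66.
Held at cap: Winslow Youth ($112,200), Pioneer Workforce ($79,000); remaining pool $511,650 reallocated over remaining headcount 248.
Shares after redistribution: Garrison Transit 123,786.29 → $123,775; South Housing 10,315.52 → $10,325; Redwood Nutrition 377,548.19 → $377,550.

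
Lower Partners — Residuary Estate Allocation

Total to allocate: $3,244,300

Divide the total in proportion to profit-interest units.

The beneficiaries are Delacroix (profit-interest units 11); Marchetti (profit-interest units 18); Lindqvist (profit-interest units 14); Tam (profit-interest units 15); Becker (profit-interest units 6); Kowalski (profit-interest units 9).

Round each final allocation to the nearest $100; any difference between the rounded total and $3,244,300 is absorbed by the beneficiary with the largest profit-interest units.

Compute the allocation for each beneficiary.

Total profit-interest units = 11 + 18 + 14 + 15 + 6 + 9 = 73.
Raw shares: Delacroix 488,867.12; Marchetti 799,964.38; Lindqvist 622,194.52; Tam 666,636.99; Becker 266,654.79; Kowalski 399,982.19.
After rounding ($100): Delacroix $488,900; Marchetti $800,000; Lindqvist $622,200; Tam $666,600; Becker $266,700; Kowalski $400,000. Sum = $3,244,400.
Difference $3,244,300 − $3,244,400 = −$100 applied to largest profit-interest units (Marchetti): Marchetti becomes $799,900.

Delacroix: $488,900; Marchetti: $799,900; Lindqvist: $622,200; Tam: $666,600; Becker: $266,700; Kowalski: $400,000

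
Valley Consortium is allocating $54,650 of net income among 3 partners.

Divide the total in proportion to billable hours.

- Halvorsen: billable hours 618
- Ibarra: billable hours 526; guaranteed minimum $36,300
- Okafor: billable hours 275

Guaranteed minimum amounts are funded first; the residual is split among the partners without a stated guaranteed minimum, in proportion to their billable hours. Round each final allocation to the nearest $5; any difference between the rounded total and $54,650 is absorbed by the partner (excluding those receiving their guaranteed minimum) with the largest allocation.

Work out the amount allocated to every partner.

Minimums first: Ibarra $36,300. Residual $18,350.
Residual split over remaining billable hours 893: Halvorsen 12,699.10 → $12,700; Okafor 5,650.90 → $5,650.

Halvorsen: $12,700 | Ibarra: $36,300 | Okafor: $5,650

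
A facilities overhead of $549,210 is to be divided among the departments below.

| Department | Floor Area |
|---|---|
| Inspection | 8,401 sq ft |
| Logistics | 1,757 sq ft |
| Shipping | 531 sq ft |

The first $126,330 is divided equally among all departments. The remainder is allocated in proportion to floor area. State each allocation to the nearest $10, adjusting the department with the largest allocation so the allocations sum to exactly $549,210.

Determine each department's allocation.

Inspection: $374,470; Logistics: $111,620; Shipping: $63,120

First tranche $126,330 split equally: $42,110 each.
Remainder $422,880 by floor area (total 10,689): Inspection 332,361.76 → $332,360; Logistics 69,510.73 → $69,510; Shipping 21,007.51 → $21,010.
Totals: Inspection $42,110 + $332,360 = $374,470; Logistics $42,110 + $69,510 = $111,620; Shipping $42,110 + $21,010 = $63,120.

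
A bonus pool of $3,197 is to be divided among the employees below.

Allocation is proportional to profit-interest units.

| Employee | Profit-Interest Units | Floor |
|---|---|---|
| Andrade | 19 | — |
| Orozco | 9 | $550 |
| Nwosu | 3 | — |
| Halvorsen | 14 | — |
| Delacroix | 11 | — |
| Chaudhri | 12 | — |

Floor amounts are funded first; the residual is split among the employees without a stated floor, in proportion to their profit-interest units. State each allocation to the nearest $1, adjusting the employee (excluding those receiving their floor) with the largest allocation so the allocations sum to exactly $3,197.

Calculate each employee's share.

Andrade: $852; Orozco: $550; Nwosu: $135; Halvorsen: $628; Delacroix: $494; Chaudhri: $538

Guaranteed amounts: Orozco $550. Remaining pool $2,647.
Remaining pool split over remaining profit-interest units 59: Andrade 852.42 → $852; Nwosu 134.59 → $135; Halvorsen 628.10 → $628; Delacroix 493.51 → $494; Chaudhri 538.37 → $538.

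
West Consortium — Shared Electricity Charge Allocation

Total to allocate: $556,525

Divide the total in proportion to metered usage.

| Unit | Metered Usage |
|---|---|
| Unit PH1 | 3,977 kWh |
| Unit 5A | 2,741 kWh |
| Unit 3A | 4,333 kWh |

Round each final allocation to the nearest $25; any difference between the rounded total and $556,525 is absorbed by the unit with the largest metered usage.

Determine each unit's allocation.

Total metered usage = 11,051.
Raw shares: Unit PH1 3,977/11,051 × $556,525 = 200,280.51; Unit 5A 2,741/11,051 × $556,525 = 138,035.93; Unit 3A 4,333/11,051 × $556,525 = 218,208.56.
Rounded to nearest $25: Unit PH1 $200,275; Unit 5A $138,025; Unit 3A $218,200. Sum = $556,500.
Difference $556,525 − $556,500 = +$25 applied to largest metered usage (Unit 3A): Unit 3A becomes $218,225.

Unit PH1: $200,275 | Unit 5A: $138,025 | Unit 3A: $218,225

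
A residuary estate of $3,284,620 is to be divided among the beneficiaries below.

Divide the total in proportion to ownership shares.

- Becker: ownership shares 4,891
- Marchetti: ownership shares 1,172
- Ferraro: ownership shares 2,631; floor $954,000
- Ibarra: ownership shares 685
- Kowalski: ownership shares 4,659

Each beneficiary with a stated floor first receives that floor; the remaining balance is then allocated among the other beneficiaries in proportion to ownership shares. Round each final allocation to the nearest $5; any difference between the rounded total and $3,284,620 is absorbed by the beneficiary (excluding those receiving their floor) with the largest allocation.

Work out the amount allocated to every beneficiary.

Becker: $999,305 | Marchetti: $239,455 | Ferraro: $954,000 | Ibarra: $139,955 | Kowalski: $951,905

Minimums first: Ferraro $954,000. Balance $2,330,620.
Balance split over remaining ownership shares 11,407: Becker 999,304.15 → $999,305; Marchetti 239,457.06 → $239,455; Ibarra 139,955.70 → $139,955; Kowalski 951,903.09 → $951,905.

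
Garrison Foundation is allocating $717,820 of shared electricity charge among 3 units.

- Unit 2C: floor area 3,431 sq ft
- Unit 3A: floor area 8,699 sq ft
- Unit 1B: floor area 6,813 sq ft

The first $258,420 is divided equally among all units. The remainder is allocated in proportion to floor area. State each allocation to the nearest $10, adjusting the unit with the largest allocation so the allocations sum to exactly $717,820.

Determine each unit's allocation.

$258,420 shared equally gives $86,140 per unit.
Remainder $459,400 by floor area (total 18,943): Unit 2C 83,207.59 → $83,210; Unit 3A 210,965.56 → $210,970; Unit 1B 165,226.85 → $165,230.
Rounding difference −$10 on remainder applied to Unit 3A.
Totals: Unit 2C $86,140 + $83,210 = $169,350; Unit 3A $86,140 + $210,960 = $297,100; Unit 1B $86,140 + $165,230 = $251,370.

Unit 2C: $169,350; Unit 3A: $297,100; Unit 1B: $251,370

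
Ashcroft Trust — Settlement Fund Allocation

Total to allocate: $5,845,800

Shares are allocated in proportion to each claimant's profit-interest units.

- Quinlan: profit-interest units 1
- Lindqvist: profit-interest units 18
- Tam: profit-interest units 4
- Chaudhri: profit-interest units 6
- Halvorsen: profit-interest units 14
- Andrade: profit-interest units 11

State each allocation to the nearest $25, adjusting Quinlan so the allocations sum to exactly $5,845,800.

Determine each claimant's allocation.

Combined profit-interest units = 54.
Raw shares: Quinlan 1/54 × $5,845,800 = 108,255.56; Lindqvist 18/54 × $5,845,800 = 1,948,600.00; Tam 4/54 × $5,845,800 = 433,022.22; Chaudhri 6/54 × $5,845,800 = 649,533.33; Halvorsen 14/54 × $5,845,800 = 1,515,577.78; Andrade 11/54 × $5,845,800 = 1,190,811.11.
At nearest $25: Quinlan $108,250; Lindqvist $1,948,600; Tam $433,025; Chaudhri $649,525; Halvorsen $1,515,575; Andrade $1,190,800. Sum = $5,845,775.
Difference $5,845,800 − $5,845,775 = +$25 applied to Quinlan: Quinlan becomes $108,275.

Quinlan: $108,275 · Lindqvist: $1,948,600 · Tam: $433,025 · Chaudhri: $649,525 · Halvorsen: $1,515,575 · Andrade: $1,190,800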